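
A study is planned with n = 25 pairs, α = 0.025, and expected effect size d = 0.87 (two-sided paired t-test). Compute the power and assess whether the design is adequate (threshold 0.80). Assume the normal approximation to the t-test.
Power ≈ 0.98; the study is adequately powered (power ≥ 0.80)

Power calculation (paired t-test, normal approximation):
z_β = d · √n - z_{α/2}
z_β = 0.87 · √25 - 2.241
z_β = 0.87 · 5.000 - 2.241
z_β = 2.109

Power = Φ(z_β) = Φ(2.109) ≈ 0.983

Effect size d = 0.87 is large by Cohen's convention (0.2/0.5/0.8).

Threshold: power ≥ 0.80 is conventionally adequate.
Power ≈ 0.98 → the study is adequately powered (power ≥ 0.80).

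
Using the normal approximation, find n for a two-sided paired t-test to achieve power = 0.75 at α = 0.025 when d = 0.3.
n = 95 pairs

Sample size formula (paired t-test, normal approximation):
n = ((z_{α/2} + z_β) / d)²

z_{α/2} = 2.241 (for α = 0.025, two-sided)
z_β = 0.674 (for power = 0.75)
d = 0.3

n = ((2.241 + 0.674) / 0.3)²
n = (9.717)²
n ≈ 94.42
Round up to the next whole number: n = 95 pairs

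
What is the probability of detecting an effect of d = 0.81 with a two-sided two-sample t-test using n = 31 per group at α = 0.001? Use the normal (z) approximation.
Power ≈ 0.46

Power calculation (two-sample t-test, normal approximation):
z_β = d · √(n/2) - z_{α/2}
z_β = 0.81 · √(31/2) - 3.291
z_β = 0.81 · 3.937 - 3.291
z_β = -0.102

Power = Φ(z_β) = Φ(-0.102) ≈ 0.460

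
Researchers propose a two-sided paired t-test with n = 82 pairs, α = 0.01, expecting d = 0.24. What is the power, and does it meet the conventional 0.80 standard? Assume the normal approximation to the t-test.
Power ≈ 0.34; the study is underpowered (power < 0.80)

Power calculation (paired t-test, normal approximation):
z_β = d · √n - z_{α/2}
z_β = 0.24 · √82 - 2.576
z_β = 0.24 · 9.055 - 2.576
z_β = -0.403

Power = Φ(z_β) = Φ(-0.403) ≈ 0.344

Effect size d = 0.24 is small by Cohen's convention (0.2/0.5/0.8).

Threshold: power ≥ 0.80 is conventionally adequate.
Power ≈ 0.34 → the study is underpowered (power < 0.80).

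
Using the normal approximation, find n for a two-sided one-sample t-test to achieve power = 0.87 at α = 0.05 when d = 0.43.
n = 52

Sample size formula (one-sample t-test, normal approximation):
n = ((z_{α/2} + z_β) / d)²

z_{α/2} = 1.960 (for α = 0.05, two-sided)
z_β = 1.126 (for power = 0.87)
d = 0.43

n = ((1.960 + 1.126) / 0.43)²
n = (7.177)²
n ≈ 51.51
Round up to the next whole number: n = 52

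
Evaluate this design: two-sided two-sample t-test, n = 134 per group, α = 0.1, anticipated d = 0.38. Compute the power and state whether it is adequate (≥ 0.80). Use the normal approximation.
Power ≈ 0.93; the study is adequately powered (power ≥ 0.80)

Power calculation (two-sample t-test, normal approximation):
z_β = d · √(n/2) - z_{α/2}
z_β = 0.38 · √(134/2) - 1.645
z_β = 0.38 · 8.185 - 1.645
z_β = 1.466

Power = Φ(z_β) = Φ(1.466) ≈ 0.929

Effect size d = 0.38 is small by Cohen's convention (0.2/0.5/0.8).

Threshold: power ≥ 0.80 is conventionally adequate.
Power ≈ 0.93 → the study is adequately powered (power ≥ 0.80).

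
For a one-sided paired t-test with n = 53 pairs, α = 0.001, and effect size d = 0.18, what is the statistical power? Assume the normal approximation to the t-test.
Power ≈ 0.04

Power calculation (paired t-test, normal approximation):
z_β = d · √n - z_α
z_β = 0.18 · √53 - 3.090
z_β = 0.18 · 7.280 - 3.090
z_β = -1.780

Power = Φ(z_β) = Φ(-1.780) ≈ 0.038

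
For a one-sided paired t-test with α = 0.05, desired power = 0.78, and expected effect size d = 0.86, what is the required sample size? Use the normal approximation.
n = 8 pairs

Sample size formula (paired t-test, normal approximation):
n = ((z_α + z_β) / d)²

z_α = 1.645 (for α = 0.05, one-sided)
z_β = 0.772 (for power = 0.78)
d = 0.86

n = ((1.645 + 0.772) / 0.86)²
n = (2.810)²
n ≈ 7.90
Round up to the next whole number: n = 8 pairs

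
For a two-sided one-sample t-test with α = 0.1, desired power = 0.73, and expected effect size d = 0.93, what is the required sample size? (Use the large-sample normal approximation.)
n = 6

Sample size formula (one-sample t-test, normal approximation):
n = ((z_{α/2} + z_β) / d)²

z_{α/2} = 1.645 (for α = 0.1, two-sided)
z_β = 0.613 (for power = 0.73)
d = 0.93

n = ((1.645 + 0.613) / 0.93)²
n = (2.428)²
n ≈ 5.90
Round up to the next whole number: n = 6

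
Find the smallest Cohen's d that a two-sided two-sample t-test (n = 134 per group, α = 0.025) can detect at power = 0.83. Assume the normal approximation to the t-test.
d ≈ 0.39

Minimum detectable effect (two-sample t-test, normal approximation):
d = (z_{α/2} + z_β) / √(n/2)
d = (2.241 + 0.954) / √(134/2)
d = 3.196 / 8.185
d ≈ 0.39

By Cohen's convention (0.2 small / 0.5 medium / 0.8 large): small effect.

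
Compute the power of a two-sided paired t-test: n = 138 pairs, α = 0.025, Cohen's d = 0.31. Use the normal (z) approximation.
Power ≈ 0.92

Power calculation (paired t-test, normal approximation):
z_β = d · √n - z_{α/2}
z_β = 0.31 · √138 - 2.241
z_β = 0.31 · 11.747 - 2.241
z_β = 1.400

Power = Φ(z_β) = Φ(1.400) ≈ 0.919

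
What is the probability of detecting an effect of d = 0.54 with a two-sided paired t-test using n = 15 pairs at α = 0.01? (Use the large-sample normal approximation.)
Power ≈ 0.31

Power calculation (paired t-test, normal approximation):
z_β = d · √n - z_{α/2}
z_β = 0.54 · √15 - 2.576
z_β = 0.54 · 3.873 - 2.576
z_β = -0.484

Power = Φ(z_β) = Φ(-0.484) ≈ 0.314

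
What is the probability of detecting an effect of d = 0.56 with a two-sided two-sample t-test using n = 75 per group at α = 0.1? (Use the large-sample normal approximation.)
Power ≈ 0.96

Power calculation (two-sample t-test, normal approximation):
z_β = d · √(n/2) - z_{α/2}
z_β = 0.56 · √(75/2) - 1.645
z_β = 0.56 · 6.124 - 1.645
z_β = 1.784

Power = Φ(z_β) = Φ(1.784) ≈ 0.963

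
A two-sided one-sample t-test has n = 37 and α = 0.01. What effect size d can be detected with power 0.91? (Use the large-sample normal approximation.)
d ≈ 0.64

Minimum detectable effect (one-sample t-test, normal approximation):
d = (z_{α/2} + z_β) / √n
d = (2.576 + 1.341) / √37
d = 3.917 / 6.083
d ≈ 0.64

By Cohen's convention (0.2 small / 0.5 medium / 0.8 large): medium effect.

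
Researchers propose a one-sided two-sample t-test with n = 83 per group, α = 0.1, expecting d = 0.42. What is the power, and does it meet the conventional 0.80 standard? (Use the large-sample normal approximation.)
Power ≈ 0.92; the study is adequately powered (power ≥ 0.80)

Power calculation (two-sample t-test, normal approximation):
z_β = d · √(n/2) - z_α
z_β = 0.42 · √(83/2) - 1.282
z_β = 0.42 · 6.442 - 1.282
z_β = 1.424

Power = Φ(z_β) = Φ(1.424) ≈ 0.923

Effect size d = 0.42 is small by Cohen's convention (0.2/0.5/0.8).

Threshold: power ≥ 0.80 is conventionally adequate.
Power ≈ 0.92 → the study is adequately powered (power ≥ 0.80).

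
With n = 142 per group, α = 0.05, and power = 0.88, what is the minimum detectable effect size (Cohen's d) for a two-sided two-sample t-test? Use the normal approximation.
d ≈ 0.37

Minimum detectable effect (two-sample t-test, normal approximation):
d = (z_{α/2} + z_β) / √(n/2)
d = (1.960 + 1.175) / √(142/2)
d = 3.135 / 8.426
d ≈ 0.37

By Cohen's convention (0.2 small / 0.5 medium / 0.8 large): small effect.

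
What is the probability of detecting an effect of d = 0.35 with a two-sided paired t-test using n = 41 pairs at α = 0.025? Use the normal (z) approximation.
Power ≈ 0.50

Power calculation (paired t-test, normal approximation):
z_β = d · √n - z_{α/2}
z_β = 0.35 · √41 - 2.241
z_β = 0.35 · 6.403 - 2.241
z_β = -0.000

Power = Φ(z_β) = Φ(-0.000) ≈ 0.500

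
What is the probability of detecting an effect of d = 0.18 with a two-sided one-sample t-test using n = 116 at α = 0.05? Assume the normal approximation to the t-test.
Power ≈ 0.49

Power calculation (one-sample t-test, normal approximation):
z_β = d · √n - z_{α/2}
z_β = 0.18 · √116 - 1.960
z_β = 0.18 · 10.770 - 1.960
z_β = -0.021

Power = Φ(z_β) = Φ(-0.021) ≈ 0.492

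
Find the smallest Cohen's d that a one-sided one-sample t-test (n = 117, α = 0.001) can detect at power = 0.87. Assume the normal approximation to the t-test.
d ≈ 0.39

Minimum detectable effect (one-sample t-test, normal approximation):
d = (z_α + z_β) / √n
d = (3.090 + 1.126) / √117
d = 4.217 / 10.817
d ≈ 0.39

By Cohen's convention (0.2 small / 0.5 medium / 0.8 large): small effect.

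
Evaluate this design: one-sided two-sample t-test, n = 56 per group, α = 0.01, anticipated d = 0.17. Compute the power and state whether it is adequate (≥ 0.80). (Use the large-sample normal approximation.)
Power ≈ 0.08; the study is underpowered (power < 0.80)

Power calculation (two-sample t-test, normal approximation):
z_β = d · √(n/2) - z_α
z_β = 0.17 · √(56/2) - 2.326
z_β = 0.17 · 5.292 - 2.326
z_β = -1.427

Power = Φ(z_β) = Φ(-1.427) ≈ 0.077

Effect size d = 0.17 is very small by Cohen's convention (0.2/0.5/0.8).

Threshold: power ≥ 0.80 is conventionally adequate.
Power ≈ 0.08 → the study is underpowered (power < 0.80).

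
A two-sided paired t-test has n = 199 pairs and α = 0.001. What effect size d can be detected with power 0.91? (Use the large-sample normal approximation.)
d ≈ 0.33

Minimum detectable effect (paired t-test, normal approximation):
d = (z_{α/2} + z_β) / √n
d = (3.291 + 1.341) / √199
d = 4.631 / 14.107
d ≈ 0.33

By Cohen's convention (0.2 small / 0.5 medium / 0.8 large): small effect.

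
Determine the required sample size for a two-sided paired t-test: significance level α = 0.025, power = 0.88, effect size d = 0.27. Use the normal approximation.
n = 161 pairs

Sample size formula (paired t-test, normal approximation):
n = ((z_{α/2} + z_β) / d)²

z_{α/2} = 2.241 (for α = 0.025, two-sided)
z_β = 1.175 (for power = 0.88)
d = 0.27

n = ((2.241 + 1.175) / 0.27)²
n = (12.652)²
n ≈ 160.07
Round up to the next whole number: n = 161 pairs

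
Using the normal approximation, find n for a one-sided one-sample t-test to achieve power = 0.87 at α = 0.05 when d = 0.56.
n = 25

Sample size formula (one-sample t-test, normal approximation):
n = ((z_α + z_β) / d)²

z_α = 1.645 (for α = 0.05, one-sided)
z_β = 1.126 (for power = 0.87)
d = 0.56

n = ((1.645 + 1.126) / 0.56)²
n = (4.948)²
n ≈ 24.48
Round up to the next whole number: n = 25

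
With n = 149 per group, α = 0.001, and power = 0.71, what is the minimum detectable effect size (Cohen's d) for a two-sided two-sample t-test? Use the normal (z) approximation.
d ≈ 0.45

Minimum detectable effect (two-sample t-test, normal approximation):
d = (z_{α/2} + z_β) / √(n/2)
d = (3.291 + 0.553) / √(149/2)
d = 3.844 / 8.631
d ≈ 0.45

By Cohen's convention (0.2 small / 0.5 medium / 0.8 large): small effect.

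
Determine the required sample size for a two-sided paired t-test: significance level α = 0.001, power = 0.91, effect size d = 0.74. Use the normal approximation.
n = 40 pairs

Sample size formula (paired t-test, normal approximation):
n = ((z_{α/2} + z_β) / d)²

z_{α/2} = 3.291 (for α = 0.001, two-sided)
z_β = 1.341 (for power = 0.91)
d = 0.74

n = ((3.291 + 1.341) / 0.74)²
n = (6.259)²
n ≈ 39.18
Round up to the next whole number: n = 40 pairs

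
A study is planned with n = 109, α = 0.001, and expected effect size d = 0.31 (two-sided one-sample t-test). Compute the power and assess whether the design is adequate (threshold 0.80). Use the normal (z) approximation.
Power ≈ 0.48; the study is underpowered (power < 0.80)

Power calculation (one-sample t-test, normal approximation):
z_β = d · √n - z_{α/2}
z_β = 0.31 · √109 - 3.291
z_β = 0.31 · 10.440 - 3.291
z_β = -0.054

Power = Φ(z_β) = Φ(-0.054) ≈ 0.478

Effect size d = 0.31 is small by Cohen's convention (0.2/0.5/0.8).

Threshold: power ≥ 0.80 is conventionally adequate.
Power ≈ 0.48 → the study is underpowered (power < 0.80).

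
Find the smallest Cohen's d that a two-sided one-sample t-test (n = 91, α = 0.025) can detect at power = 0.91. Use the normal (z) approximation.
d ≈ 0.38

Minimum detectable effect (one-sample t-test, normal approximation):
d = (z_{α/2} + z_β) / √n
d = (2.241 + 1.341) / √91
d = 3.582 / 9.539
d ≈ 0.38

By Cohen's convention (0.2 small / 0.5 medium / 0.8 large): small effect.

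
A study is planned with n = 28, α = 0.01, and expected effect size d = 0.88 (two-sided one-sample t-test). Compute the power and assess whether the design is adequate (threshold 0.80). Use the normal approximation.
Power ≈ 0.98; the study is adequately powered (power ≥ 0.80)

Power calculation (one-sample t-test, normal approximation):
z_β = d · √n - z_{α/2}
z_β = 0.88 · √28 - 2.576
z_β = 0.88 · 5.292 - 2.576
z_β = 2.081

Power = Φ(z_β) = Φ(2.081) ≈ 0.981

Effect size d = 0.88 is large by Cohen's convention (0.2/0.5/0.8).

Threshold: power ≥ 0.80 is conventionally adequate.
Power ≈ 0.98 → the study is adequately powered (power ≥ 0.80).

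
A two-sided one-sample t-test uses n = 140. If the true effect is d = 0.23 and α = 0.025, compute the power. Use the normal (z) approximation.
Power ≈ 0.68

Power calculation (one-sample t-test, normal approximation):
z_β = d · √n - z_{α/2}
z_β = 0.23 · √140 - 2.241
z_β = 0.23 · 11.832 - 2.241
z_β = 0.480

Power = Φ(z_β) = Φ(0.480) ≈ 0.684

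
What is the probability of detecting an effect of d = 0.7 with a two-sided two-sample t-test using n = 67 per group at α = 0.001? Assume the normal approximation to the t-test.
Power ≈ 0.78

Power calculation (two-sample t-test, normal approximation):
z_β = d · √(n/2) - z_{α/2}
z_β = 0.7 · √(67/2) - 3.291
z_β = 0.7 · 5.788 - 3.291
z_β = 0.761

Power = Φ(z_β) = Φ(0.761) ≈ 0.777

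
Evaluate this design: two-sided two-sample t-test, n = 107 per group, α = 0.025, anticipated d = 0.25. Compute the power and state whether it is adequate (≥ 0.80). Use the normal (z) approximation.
Power ≈ 0.34; the study is underpowered (power < 0.80)

Power calculation (two-sample t-test, normal approximation):
z_β = d · √(n/2) - z_{α/2}
z_β = 0.25 · √(107/2) - 2.241
z_β = 0.25 · 7.314 - 2.241
z_β = -0.413

Power = Φ(z_β) = Φ(-0.413) ≈ 0.340

Effect size d = 0.25 is small by Cohen's convention (0.2/0.5/0.8).

Threshold: power ≥ 0.80 is conventionally adequate.
Power ≈ 0.34 → the study is underpowered (power < 0.80).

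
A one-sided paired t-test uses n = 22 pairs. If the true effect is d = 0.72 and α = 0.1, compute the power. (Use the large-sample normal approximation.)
Power ≈ 0.98

Power calculation (paired t-test, normal approximation):
z_β = d · √n - z_α
z_β = 0.72 · √22 - 1.282
z_β = 0.72 · 4.690 - 1.282
z_β = 2.096

Power = Φ(z_β) = Φ(2.096) ≈ 0.982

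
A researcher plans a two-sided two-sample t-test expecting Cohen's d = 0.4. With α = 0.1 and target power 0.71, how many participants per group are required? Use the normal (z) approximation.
n = 61 per group

Sample size formula (two-sample t-test, normal approximation):
n = 2 · ((z_{α/2} + z_β) / d)²

z_{α/2} = 1.645 (for α = 0.1, two-sided)
z_β = 0.553 (for power = 0.71)
d = 0.4

n = 2 · ((1.645 + 0.553) / 0.4)²
n = 2 · (5.495)²
n ≈ 60.39
Round up to the next whole number: n = 61 per group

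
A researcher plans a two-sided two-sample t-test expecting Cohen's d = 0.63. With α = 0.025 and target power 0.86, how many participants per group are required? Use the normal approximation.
n = 56 per group

Sample size formula (two-sample t-test, normal approximation):
n = 2 · ((z_{α/2} + z_β) / d)²

z_{α/2} = 2.241 (for α = 0.025, two-sided)
z_β = 1.080 (for power = 0.86)
d = 0.63

n = 2 · ((2.241 + 1.080) / 0.63)²
n = 2 · (5.271)²
n ≈ 55.57
Round up to the next whole number: n = 56 per group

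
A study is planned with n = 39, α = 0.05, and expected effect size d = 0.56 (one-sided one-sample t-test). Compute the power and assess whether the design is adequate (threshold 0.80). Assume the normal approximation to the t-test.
Power ≈ 0.97; the study is adequately powered (power ≥ 0.80)

Power calculation (one-sample t-test, normal approximation):
z_β = d · √n - z_α
z_β = 0.56 · √39 - 1.645
z_β = 0.56 · 6.245 - 1.645
z_β = 1.852

Power = Φ(z_β) = Φ(1.852) ≈ 0.968

Effect size d = 0.56 is medium by Cohen's convention (0.2/0.5/0.8).

Threshold: power ≥ 0.80 is conventionally adequate.
Power ≈ 0.97 → the study is adequately powered (power ≥ 0.80).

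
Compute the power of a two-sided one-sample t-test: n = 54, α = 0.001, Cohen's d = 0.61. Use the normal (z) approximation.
Power ≈ 0.88

Power calculation (one-sample t-test, normal approximation):
z_β = d · √n - z_{α/2}
z_β = 0.61 · √54 - 3.291
z_β = 0.61 · 7.348 - 3.291
z_β = 1.192

Power = Φ(z_β) = Φ(1.192) ≈ 0.883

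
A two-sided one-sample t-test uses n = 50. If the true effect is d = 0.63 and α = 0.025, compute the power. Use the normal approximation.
Power ≈ 0.99

Power calculation (one-sample t-test, normal approximation):
z_β = d · √n - z_{α/2}
z_β = 0.63 · √50 - 2.241
z_β = 0.63 · 7.071 - 2.241
z_β = 2.213

Power = Φ(z_β) = Φ(2.213) ≈ 0.987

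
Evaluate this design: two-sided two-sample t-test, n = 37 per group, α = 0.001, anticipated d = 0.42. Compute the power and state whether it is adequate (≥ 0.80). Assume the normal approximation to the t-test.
Power ≈ 0.07; the study is underpowered (power < 0.80)

Power calculation (two-sample t-test, normal approximation):
z_β = d · √(n/2) - z_{α/2}
z_β = 0.42 · √(37/2) - 3.291
z_β = 0.42 · 4.301 - 3.291
z_β = -1.484

Power = Φ(z_β) = Φ(-1.484) ≈ 0.069

Effect size d = 0.42 is small by Cohen's convention (0.2/0.5/0.8).

Threshold: power ≥ 0.80 is conventionally adequate.
Power ≈ 0.07 → the study is underpowered (power < 0.80).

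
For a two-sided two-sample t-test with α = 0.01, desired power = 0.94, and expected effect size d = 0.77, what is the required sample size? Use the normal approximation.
n = 58 per group

Sample size formula (two-sample t-test, normal approximation):
n = 2 · ((z_{α/2} + z_β) / d)²

z_{α/2} = 2.576 (for α = 0.01, two-sided)
z_β = 1.555 (for power = 0.94)
d = 0.77

n = 2 · ((2.576 + 1.555) / 0.77)²
n = 2 · (5.365)²
n ≈ 57.57
Round up to the next whole number: n = 58 per group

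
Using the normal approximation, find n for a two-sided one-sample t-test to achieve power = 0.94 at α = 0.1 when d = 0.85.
n = 15

Sample size formula (one-sample t-test, normal approximation):
n = ((z_{α/2} + z_β) / d)²

z_{α/2} = 1.645 (for α = 0.1, two-sided)
z_β = 1.555 (for power = 0.94)
d = 0.85

n = ((1.645 + 1.555) / 0.85)²
n = (3.765)²
n ≈ 14.18
Round up to the next whole number: n = 15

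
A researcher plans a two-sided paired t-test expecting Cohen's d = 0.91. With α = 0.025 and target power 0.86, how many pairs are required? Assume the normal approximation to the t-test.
n = 14 pairs

Sample size formula (paired t-test, normal approximation):
n = ((z_{α/2} + z_β) / d)²

z_{α/2} = 2.241 (for α = 0.025, two-sided)
z_β = 1.080 (for power = 0.86)
d = 0.91

n = ((2.241 + 1.080) / 0.91)²
n = (3.649)²
n ≈ 13.32
Round up to the next whole number: n = 14 pairs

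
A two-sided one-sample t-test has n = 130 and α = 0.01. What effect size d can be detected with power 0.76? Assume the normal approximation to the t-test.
d ≈ 0.29

Minimum detectable effect (one-sample t-test, normal approximation):
d = (z_{α/2} + z_β) / √n
d = (2.576 + 0.706) / √130
d = 3.282 / 11.402
d ≈ 0.29

By Cohen's convention (0.2 small / 0.5 medium / 0.8 large): small effect.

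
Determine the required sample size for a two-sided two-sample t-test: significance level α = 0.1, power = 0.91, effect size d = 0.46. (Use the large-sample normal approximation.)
n = 85 per group

Sample size formula (two-sample t-test, normal approximation):
n = 2 · ((z_{α/2} + z_β) / d)²

z_{α/2} = 1.645 (for α = 0.1, two-sided)
z_β = 1.341 (for power = 0.91)
d = 0.46

n = 2 · ((1.645 + 1.341) / 0.46)²
n = 2 · (6.491)²
n ≈ 84.27
Round up to the next whole number: n = 85 per group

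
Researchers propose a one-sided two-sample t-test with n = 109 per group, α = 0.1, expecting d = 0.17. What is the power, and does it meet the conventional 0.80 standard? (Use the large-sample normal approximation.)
Power ≈ 0.49; the study is underpowered (power < 0.80)

Power calculation (two-sample t-test, normal approximation):
z_β = d · √(n/2) - z_α
z_β = 0.17 · √(109/2) - 1.282
z_β = 0.17 · 7.382 - 1.282
z_β = -0.027

Power = Φ(z_β) = Φ(-0.027) ≈ 0.489

Effect size d = 0.17 is very small by Cohen's convention (0.2/0.5/0.8).

Threshold: power ≥ 0.80 is conventionally adequate.
Power ≈ 0.49 → the study is underpowered (power < 0.80).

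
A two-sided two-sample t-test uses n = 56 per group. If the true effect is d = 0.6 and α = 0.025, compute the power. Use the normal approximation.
Power ≈ 0.82

Power calculation (two-sample t-test, normal approximation):
z_β = d · √(n/2) - z_{α/2}
z_β = 0.6 · √(56/2) - 2.241
z_β = 0.6 · 5.292 - 2.241
z_β = 0.933

Power = Φ(z_β) = Φ(0.933) ≈ 0.825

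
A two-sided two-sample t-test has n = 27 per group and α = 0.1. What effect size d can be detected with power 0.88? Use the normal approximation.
d ≈ 0.77

Minimum detectable effect (two-sample t-test, normal approximation):
d = (z_{α/2} + z_β) / √(n/2)
d = (1.645 + 1.175) / √(27/2)
d = 2.820 / 3.674
d ≈ 0.77

By Cohen's convention (0.2 small / 0.5 medium / 0.8 large): medium effect.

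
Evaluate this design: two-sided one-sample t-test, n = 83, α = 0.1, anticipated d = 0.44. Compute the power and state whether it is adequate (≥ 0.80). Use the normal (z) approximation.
Power ≈ 0.99; the study is adequately powered (power ≥ 0.80)

Power calculation (one-sample t-test, normal approximation):
z_β = d · √n - z_{α/2}
z_β = 0.44 · √83 - 1.645
z_β = 0.44 · 9.110 - 1.645
z_β = 2.364

Power = Φ(z_β) = Φ(2.364) ≈ 0.991

Effect size d = 0.44 is small by Cohen's convention (0.2/0.5/0.8).

Threshold: power ≥ 0.80 is conventionally adequate.
Power ≈ 0.99 → the study is adequately powered (power ≥ 0.80).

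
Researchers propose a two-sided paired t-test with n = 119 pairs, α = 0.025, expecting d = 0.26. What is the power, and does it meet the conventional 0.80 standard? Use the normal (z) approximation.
Power ≈ 0.72; the study is underpowered (power < 0.80)

Power calculation (paired t-test, normal approximation):
z_β = d · √n - z_{α/2}
z_β = 0.26 · √119 - 2.241
z_β = 0.26 · 10.909 - 2.241
z_β = 0.595

Power = Φ(z_β) = Φ(0.595) ≈ 0.724

Effect size d = 0.26 is small by Cohen's convention (0.2/0.5/0.8).

Threshold: power ≥ 0.80 is conventionally adequate.
Power ≈ 0.72 → the study is underpowered (power < 0.80).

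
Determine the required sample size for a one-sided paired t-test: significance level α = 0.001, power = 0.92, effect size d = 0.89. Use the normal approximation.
n = 26 pairs

Sample size formula (paired t-test, normal approximation):
n = ((z_α + z_β) / d)²

z_α = 3.090 (for α = 0.001, one-sided)
z_β = 1.405 (for power = 0.92)
d = 0.89

n = ((3.090 + 1.405) / 0.89)²
n = (5.051)²
n ≈ 25.51
Round up to the next whole number: n = 26 pairs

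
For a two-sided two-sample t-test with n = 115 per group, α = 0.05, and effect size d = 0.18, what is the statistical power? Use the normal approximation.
Power ≈ 0.28

Power calculation (two-sample t-test, normal approximation):
z_β = d · √(n/2) - z_{α/2}
z_β = 0.18 · √(115/2) - 1.960
z_β = 0.18 · 7.583 - 1.960
z_β = -0.595

Power = Φ(z_β) = Φ(-0.595) ≈ 0.276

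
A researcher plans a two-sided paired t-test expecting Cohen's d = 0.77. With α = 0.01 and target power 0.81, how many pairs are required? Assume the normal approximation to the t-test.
n = 21 pairs

Sample size formula (paired t-test, normal approximation):
n = ((z_{α/2} + z_β) / d)²

z_{α/2} = 2.576 (for α = 0.01, two-sided)
z_β = 0.878 (for power = 0.81)
d = 0.77

n = ((2.576 + 0.878) / 0.77)²
n = (4.486)²
n ≈ 20.12
Round up to the next whole number: n = 21 pairs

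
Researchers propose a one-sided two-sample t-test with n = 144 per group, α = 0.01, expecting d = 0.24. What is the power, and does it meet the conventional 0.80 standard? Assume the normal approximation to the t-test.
Power ≈ 0.39; the study is underpowered (power < 0.80)

Power calculation (two-sample t-test, normal approximation):
z_β = d · √(n/2) - z_α
z_β = 0.24 · √(144/2) - 2.326
z_β = 0.24 · 8.485 - 2.326
z_β = -0.290

Power = Φ(z_β) = Φ(-0.290) ≈ 0.386

Effect size d = 0.24 is small by Cohen's convention (0.2/0.5/0.8).

Threshold: power ≥ 0.80 is conventionally adequate.
Power ≈ 0.39 → the study is underpowered (power < 0.80).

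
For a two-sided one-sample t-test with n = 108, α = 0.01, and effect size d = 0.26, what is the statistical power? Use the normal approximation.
Power ≈ 0.55

Power calculation (one-sample t-test, normal approximation):
z_β = d · √n - z_{α/2}
z_β = 0.26 · √108 - 2.576
z_β = 0.26 · 10.392 - 2.576
z_β = 0.126

Power = Φ(z_β) = Φ(0.126) ≈ 0.550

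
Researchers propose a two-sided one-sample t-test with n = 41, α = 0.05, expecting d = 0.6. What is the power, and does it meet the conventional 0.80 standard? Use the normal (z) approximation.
Power ≈ 0.97; the study is adequately powered (power ≥ 0.80)

Power calculation (one-sample t-test, normal approximation):
z_β = d · √n - z_{α/2}
z_β = 0.6 · √41 - 1.960
z_β = 0.6 · 6.403 - 1.960
z_β = 1.882

Power = Φ(z_β) = Φ(1.882) ≈ 0.970

Effect size d = 0.6 is medium by Cohen's convention (0.2/0.5/0.8).

Threshold: power ≥ 0.80 is conventionally adequate.
Power ≈ 0.97 → the study is adequately powered (power ≥ 0.80).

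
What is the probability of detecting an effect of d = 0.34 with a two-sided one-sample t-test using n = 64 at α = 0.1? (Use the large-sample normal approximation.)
Power ≈ 0.86

Power calculation (one-sample t-test, normal approximation):
z_β = d · √n - z_{α/2}
z_β = 0.34 · √64 - 1.645
z_β = 0.34 · 8.000 - 1.645
z_β = 1.075

Power = Φ(z_β) = Φ(1.075) ≈ 0.859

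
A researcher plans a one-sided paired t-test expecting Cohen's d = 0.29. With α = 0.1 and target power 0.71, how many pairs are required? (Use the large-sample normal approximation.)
n = 41 pairs

Sample size formula (paired t-test, normal approximation):
n = ((z_α + z_β) / d)²

z_α = 1.282 (for α = 0.1, one-sided)
z_β = 0.553 (for power = 0.71)
d = 0.29

n = ((1.282 + 0.553) / 0.29)²
n = (6.328)²
n ≈ 40.04
Round up to the next whole number: n = 41 pairs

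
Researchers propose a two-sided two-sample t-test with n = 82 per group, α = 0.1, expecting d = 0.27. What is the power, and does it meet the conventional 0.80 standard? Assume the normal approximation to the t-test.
Power ≈ 0.53; the study is underpowered (power < 0.80)

Power calculation (two-sample t-test, normal approximation):
z_β = d · √(n/2) - z_{α/2}
z_β = 0.27 · √(82/2) - 1.645
z_β = 0.27 · 6.403 - 1.645
z_β = 0.084

Power = Φ(z_β) = Φ(0.084) ≈ 0.533

Effect size d = 0.27 is small by Cohen's convention (0.2/0.5/0.8).

Threshold: power ≥ 0.80 is conventionally adequate.
Power ≈ 0.53 → the study is underpowered (power < 0.80).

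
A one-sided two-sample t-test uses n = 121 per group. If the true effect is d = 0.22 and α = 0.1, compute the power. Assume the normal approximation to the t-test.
Power ≈ 0.67

Power calculation (two-sample t-test, normal approximation):
z_β = d · √(n/2) - z_α
z_β = 0.22 · √(121/2) - 1.282
z_β = 0.22 · 7.778 - 1.282
z_β = 0.430

Power = Φ(z_β) = Φ(0.430) ≈ 0.666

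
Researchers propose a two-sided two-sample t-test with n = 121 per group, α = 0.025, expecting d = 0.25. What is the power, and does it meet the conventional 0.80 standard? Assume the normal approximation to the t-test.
Power ≈ 0.38; the study is underpowered (power < 0.80)

Power calculation (two-sample t-test, normal approximation):
z_β = d · √(n/2) - z_{α/2}
z_β = 0.25 · √(121/2) - 2.241
z_β = 0.25 · 7.778 - 2.241
z_β = -0.297

Power = Φ(z_β) = Φ(-0.297) ≈ 0.383

Effect size d = 0.25 is small by Cohen's convention (0.2/0.5/0.8).

Threshold: power ≥ 0.80 is conventionally adequate.
Power ≈ 0.38 → the study is underpowered (power < 0.80).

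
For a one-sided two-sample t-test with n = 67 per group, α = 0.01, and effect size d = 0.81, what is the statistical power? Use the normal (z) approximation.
Power ≈ 0.99

Power calculation (two-sample t-test, normal approximation):
z_β = d · √(n/2) - z_α
z_β = 0.81 · √(67/2) - 2.326
z_β = 0.81 · 5.788 - 2.326
z_β = 2.362

Power = Φ(z_β) = Φ(2.362) ≈ 0.991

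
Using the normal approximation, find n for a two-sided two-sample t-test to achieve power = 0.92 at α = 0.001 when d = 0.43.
n = 239 per group

Sample size formula (two-sample t-test, normal approximation):
n = 2 · ((z_{α/2} + z_β) / d)²

z_{α/2} = 3.291 (for α = 0.001, two-sided)
z_β = 1.405 (for power = 0.92)
d = 0.43

n = 2 · ((3.291 + 1.405) / 0.43)²
n = 2 · (10.921)²
n ≈ 238.54
Round up to the next whole number: n = 239 per group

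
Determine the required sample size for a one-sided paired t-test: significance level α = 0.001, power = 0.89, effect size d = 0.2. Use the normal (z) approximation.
n = 466 pairs

Sample size formula (paired t-test, normal approximation):
n = ((z_α + z_β) / d)²

z_α = 3.090 (for α = 0.001, one-sided)
z_β = 1.227 (for power = 0.89)
d = 0.2

n = ((3.090 + 1.227) / 0.2)²
n = (21.585)²
n ≈ 465.91
Round up to the next whole number: n = 466 pairs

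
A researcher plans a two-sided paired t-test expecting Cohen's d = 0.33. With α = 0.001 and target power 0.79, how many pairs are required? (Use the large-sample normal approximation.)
n = 155 pairs

Sample size formula (paired t-test, normal approximation):
n = ((z_{α/2} + z_β) / d)²

z_{α/2} = 3.291 (for α = 0.001, two-sided)
z_β = 0.806 (for power = 0.79)
d = 0.33

n = ((3.291 + 0.806) / 0.33)²
n = (12.415)²
n ≈ 154.13
Round up to the next whole number: n = 155 pairs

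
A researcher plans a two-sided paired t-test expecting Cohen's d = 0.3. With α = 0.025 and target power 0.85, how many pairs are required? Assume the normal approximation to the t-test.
n = 120 pairs

Sample size formula (paired t-test, normal approximation):
n = ((z_{α/2} + z_β) / d)²

z_{α/2} = 2.241 (for α = 0.025, two-sided)
z_β = 1.036 (for power = 0.85)
d = 0.3

n = ((2.241 + 1.036) / 0.3)²
n = (10.923)²
n ≈ 119.31
Round up to the next whole number: n = 120 pairs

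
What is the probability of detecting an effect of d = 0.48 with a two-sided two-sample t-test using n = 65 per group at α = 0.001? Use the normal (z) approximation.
Power ≈ 0.29

Power calculation (two-sample t-test, normal approximation):
z_β = d · √(n/2) - z_{α/2}
z_β = 0.48 · √(65/2) - 3.291
z_β = 0.48 · 5.701 - 3.291
z_β = -0.554

Power = Φ(z_β) = Φ(-0.554) ≈ 0.290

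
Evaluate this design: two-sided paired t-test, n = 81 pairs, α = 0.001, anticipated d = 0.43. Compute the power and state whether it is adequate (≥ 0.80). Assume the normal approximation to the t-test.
Power ≈ 0.72; the study is underpowered (power < 0.80)

Power calculation (paired t-test, normal approximation):
z_β = d · √n - z_{α/2}
z_β = 0.43 · √81 - 3.291
z_β = 0.43 · 9.000 - 3.291
z_β = 0.579

Power = Φ(z_β) = Φ(0.579) ≈ 0.719

Effect size d = 0.43 is small by Cohen's convention (0.2/0.5/0.8).

Threshold: power ≥ 0.80 is conventionally adequate.
Power ≈ 0.72 → the study is underpowered (power < 0.80).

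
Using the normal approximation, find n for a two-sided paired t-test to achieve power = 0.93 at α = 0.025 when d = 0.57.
n = 43 pairs

Sample size formula (paired t-test, normal approximation):
n = ((z_{α/2} + z_β) / d)²

z_{α/2} = 2.241 (for α = 0.025, two-sided)
z_β = 1.476 (for power = 0.93)
d = 0.57

n = ((2.241 + 1.476) / 0.57)²
n = (6.521)²
n ≈ 42.52
Round up to the next whole number: n = 43 pairs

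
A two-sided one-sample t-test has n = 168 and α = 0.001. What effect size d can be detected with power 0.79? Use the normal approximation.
d ≈ 0.32

Minimum detectable effect (one-sample t-test, normal approximation):
d = (z_{α/2} + z_β) / √n
d = (3.291 + 0.806) / √168
d = 4.097 / 12.961
d ≈ 0.32

By Cohen's convention (0.2 small / 0.5 medium / 0.8 large): small effect.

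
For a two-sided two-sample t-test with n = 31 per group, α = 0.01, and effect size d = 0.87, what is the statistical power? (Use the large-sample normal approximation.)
Power ≈ 0.80

Power calculation (two-sample t-test, normal approximation):
z_β = d · √(n/2) - z_{α/2}
z_β = 0.87 · √(31/2) - 2.576
z_β = 0.87 · 3.937 - 2.576
z_β = 0.849

Power = Φ(z_β) = Φ(0.849) ≈ 0.802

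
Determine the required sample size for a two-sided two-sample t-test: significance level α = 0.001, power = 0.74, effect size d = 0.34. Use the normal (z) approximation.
n = 268 per group

Sample size formula (two-sample t-test, normal approximation):
n = 2 · ((z_{α/2} + z_β) / d)²

z_{α/2} = 3.291 (for α = 0.001, two-sided)
z_β = 0.643 (for power = 0.74)
d = 0.34

n = 2 · ((3.291 + 0.643) / 0.34)²
n = 2 · (11.571)²
n ≈ 267.78
Round up to the next whole number: n = 268 per group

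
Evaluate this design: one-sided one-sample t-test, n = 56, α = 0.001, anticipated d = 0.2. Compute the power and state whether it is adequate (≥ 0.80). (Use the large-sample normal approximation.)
Power ≈ 0.06; the study is underpowered (power < 0.80)

Power calculation (one-sample t-test, normal approximation):
z_β = d · √n - z_α
z_β = 0.2 · √56 - 3.090
z_β = 0.2 · 7.483 - 3.090
z_β = -1.594

Power = Φ(z_β) = Φ(-1.594) ≈ 0.056

Effect size d = 0.2 is small by Cohen's convention (0.2/0.5/0.8).

Threshold: power ≥ 0.80 is conventionally adequate.
Power ≈ 0.06 → the study is underpowered (power < 0.80).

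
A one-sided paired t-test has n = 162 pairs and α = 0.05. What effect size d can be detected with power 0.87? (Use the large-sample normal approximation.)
d ≈ 0.22

Minimum detectable effect (paired t-test, normal approximation):
d = (z_α + z_β) / √n
d = (1.645 + 1.126) / √162
d = 2.771 / 12.728
d ≈ 0.22

By Cohen's convention (0.2 small / 0.5 medium / 0.8 large): small effect.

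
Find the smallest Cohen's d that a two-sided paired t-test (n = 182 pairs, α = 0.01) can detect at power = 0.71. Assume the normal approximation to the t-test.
d ≈ 0.23

Minimum detectable effect (paired t-test, normal approximation):
d = (z_{α/2} + z_β) / √n
d = (2.576 + 0.553) / √182
d = 3.129 / 13.491
d ≈ 0.23

By Cohen's convention (0.2 small / 0.5 medium / 0.8 large): small effect.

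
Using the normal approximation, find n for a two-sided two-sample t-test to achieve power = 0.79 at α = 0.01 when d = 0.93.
n = 27 per group

Sample size formula (two-sample t-test, normal approximation):
n = 2 · ((z_{α/2} + z_β) / d)²

z_{α/2} = 2.576 (for α = 0.01, two-sided)
z_β = 0.806 (for power = 0.79)
d = 0.93

n = 2 · ((2.576 + 0.806) / 0.93)²
n = 2 · (3.637)²
n ≈ 26.46
Round up to the next whole number: n = 27 per group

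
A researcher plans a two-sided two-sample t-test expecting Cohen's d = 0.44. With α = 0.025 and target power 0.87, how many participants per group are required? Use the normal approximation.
n = 118 per group

Sample size formula (two-sample t-test, normal approximation):
n = 2 · ((z_{α/2} + z_β) / d)²

z_{α/2} = 2.241 (for α = 0.025, two-sided)
z_β = 1.126 (for power = 0.87)
d = 0.44

n = 2 · ((2.241 + 1.126) / 0.44)²
n = 2 · (7.652)²
n ≈ 117.11
Round up to the next whole number: n = 118 per group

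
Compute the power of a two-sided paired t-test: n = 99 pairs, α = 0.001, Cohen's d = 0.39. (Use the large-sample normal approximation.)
Power ≈ 0.72

Power calculation (paired t-test, normal approximation):
z_β = d · √n - z_{α/2}
z_β = 0.39 · √99 - 3.291
z_β = 0.39 · 9.950 - 3.291
z_β = 0.590

Power = Φ(z_β) = Φ(0.590) ≈ 0.722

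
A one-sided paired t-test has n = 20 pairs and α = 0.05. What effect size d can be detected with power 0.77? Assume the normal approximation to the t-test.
d ≈ 0.53

Minimum detectable effect (paired t-test, normal approximation):
d = (z_α + z_β) / √n
d = (1.645 + 0.739) / √20
d = 2.384 / 4.472
d ≈ 0.53

By Cohen's convention (0.2 small / 0.5 medium / 0.8 large): medium effect.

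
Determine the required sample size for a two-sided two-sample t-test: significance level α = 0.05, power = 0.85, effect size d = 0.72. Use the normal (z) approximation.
n = 35 per group

Sample size formula (two-sample t-test, normal approximation):
n = 2 · ((z_{α/2} + z_β) / d)²

z_{α/2} = 1.960 (for α = 0.05, two-sided)
z_β = 1.036 (for power = 0.85)
d = 0.72

n = 2 · ((1.960 + 1.036) / 0.72)²
n = 2 · (4.161)²
n ≈ 34.63
Round up to the next whole number: n = 35 per group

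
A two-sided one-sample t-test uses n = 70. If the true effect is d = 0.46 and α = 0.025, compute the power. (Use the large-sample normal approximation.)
Power ≈ 0.95

Power calculation (one-sample t-test, normal approximation):
z_β = d · √n - z_{α/2}
z_β = 0.46 · √70 - 2.241
z_β = 0.46 · 8.367 - 2.241
z_β = 1.607

Power = Φ(z_β) = Φ(1.607) ≈ 0.946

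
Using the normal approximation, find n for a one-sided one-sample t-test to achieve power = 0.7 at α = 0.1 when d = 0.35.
n = 27

Sample size formula (one-sample t-test, normal approximation):
n = ((z_α + z_β) / d)²

z_α = 1.282 (for α = 0.1, one-sided)
z_β = 0.524 (for power = 0.7)
d = 0.35

n = ((1.282 + 0.524) / 0.35)²
n = (5.160)²
n ≈ 26.63
Round up to the next whole number: n = 27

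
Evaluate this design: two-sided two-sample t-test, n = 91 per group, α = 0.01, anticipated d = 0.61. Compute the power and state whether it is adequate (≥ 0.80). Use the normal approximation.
Power ≈ 0.94; the study is adequately powered (power ≥ 0.80)

Power calculation (two-sample t-test, normal approximation):
z_β = d · √(n/2) - z_{α/2}
z_β = 0.61 · √(91/2) - 2.576
z_β = 0.61 · 6.745 - 2.576
z_β = 1.539

Power = Φ(z_β) = Φ(1.539) ≈ 0.938

Effect size d = 0.61 is medium by Cohen's convention (0.2/0.5/0.8).

Threshold: power ≥ 0.80 is conventionally adequate.
Power ≈ 0.94 → the study is adequately powered (power ≥ 0.80).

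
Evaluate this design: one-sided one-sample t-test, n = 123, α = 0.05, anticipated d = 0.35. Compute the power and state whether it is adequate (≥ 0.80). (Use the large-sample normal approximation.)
Power ≈ 0.99; the study is adequately powered (power ≥ 0.80)

Power calculation (one-sample t-test, normal approximation):
z_β = d · √n - z_α
z_β = 0.35 · √123 - 1.645
z_β = 0.35 · 11.091 - 1.645
z_β = 2.237

Power = Φ(z_β) = Φ(2.237) ≈ 0.987

Effect size d = 0.35 is small by Cohen's convention (0.2/0.5/0.8).

Threshold: power ≥ 0.80 is conventionally adequate.
Power ≈ 0.99 → the study is adequately powered (power ≥ 0.80).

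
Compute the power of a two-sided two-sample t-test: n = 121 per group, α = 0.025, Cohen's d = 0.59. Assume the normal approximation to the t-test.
Power ≈ 0.99

Power calculation (two-sample t-test, normal approximation):
z_β = d · √(n/2) - z_{α/2}
z_β = 0.59 · √(121/2) - 2.241
z_β = 0.59 · 7.778 - 2.241
z_β = 2.348

Power = Φ(z_β) = Φ(2.348) ≈ 0.991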